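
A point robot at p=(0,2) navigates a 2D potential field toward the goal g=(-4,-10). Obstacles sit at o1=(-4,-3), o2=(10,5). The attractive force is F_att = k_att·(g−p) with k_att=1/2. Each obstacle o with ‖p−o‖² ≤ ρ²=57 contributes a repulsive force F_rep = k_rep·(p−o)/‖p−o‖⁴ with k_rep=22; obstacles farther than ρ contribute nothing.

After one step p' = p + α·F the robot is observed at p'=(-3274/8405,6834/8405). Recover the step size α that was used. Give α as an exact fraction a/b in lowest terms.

α = 1/5

F_att = 1/2·(g−p) = 1/2·(-4,-12) = (-2.0000,-6.0000)
o1: d²=41 ≤ ρ²=57; F_rep = 22·(4,5)/41² = (0.0523,0.0654)
o2: d²=109 > ρ²=57 → inactive
F = F_att + ΣF_rep = (-1.9477,-5.9346)
Δp = p'−p = (-0.3895,-1.1869); α = Δx/Fx = (-3274/8405) / (-3274/1681) = 1/5
check: Δy/Fy = (-9976/8405) / (-9976/1681) = 1/5 ✓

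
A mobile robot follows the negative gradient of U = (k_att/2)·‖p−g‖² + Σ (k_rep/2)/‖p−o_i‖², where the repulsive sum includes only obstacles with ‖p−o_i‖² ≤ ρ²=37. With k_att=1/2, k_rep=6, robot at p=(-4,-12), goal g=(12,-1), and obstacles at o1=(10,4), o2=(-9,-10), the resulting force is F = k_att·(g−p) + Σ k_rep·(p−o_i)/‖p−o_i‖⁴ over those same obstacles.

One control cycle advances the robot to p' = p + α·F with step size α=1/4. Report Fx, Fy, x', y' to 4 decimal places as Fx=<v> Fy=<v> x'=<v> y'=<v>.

F_att = 1/2·(g−p) = 1/2·(16,11) = (8.0000,5.5000)
o1: d²=452 > ρ²=37 → inactive
o2: d²=29 ≤ ρ²=37; F_rep = 6·(5,-2)/29² = (0.0357,-0.0143)
F = F_att + ΣF_rep = (8.0357,5.4857)
p' = p + 1/4·F = (-1.9911,-10.6286)

Fx=8.0357 Fy=5.4857 x'=-1.9911 y'=-10.6286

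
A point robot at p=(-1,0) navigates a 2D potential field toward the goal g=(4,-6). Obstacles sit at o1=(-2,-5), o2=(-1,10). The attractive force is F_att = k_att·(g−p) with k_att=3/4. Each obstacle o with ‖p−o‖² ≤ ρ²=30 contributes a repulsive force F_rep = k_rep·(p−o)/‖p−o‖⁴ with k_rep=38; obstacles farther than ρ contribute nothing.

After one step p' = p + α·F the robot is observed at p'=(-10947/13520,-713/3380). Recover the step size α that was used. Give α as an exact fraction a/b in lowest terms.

F_att = 3/4·(g−p) = 3/4·(5,-6) = (3.7500,-4.5000)
o1: d²=26 ≤ ρ²=30; F_rep = 38·(1,5)/26² = (0.0562,0.2811)
o2: d²=100 > ρ²=30 → inactive
F = F_att + ΣF_rep = (3.8062,-4.2189)
Δp = p'−p = (0.1903,-0.2109); α = Δx/Fx = (2573/13520) / (2573/676) = 1/20
check: Δy/Fy = (-713/3380) / (-713/169) = 1/20 ✓

α = 1/20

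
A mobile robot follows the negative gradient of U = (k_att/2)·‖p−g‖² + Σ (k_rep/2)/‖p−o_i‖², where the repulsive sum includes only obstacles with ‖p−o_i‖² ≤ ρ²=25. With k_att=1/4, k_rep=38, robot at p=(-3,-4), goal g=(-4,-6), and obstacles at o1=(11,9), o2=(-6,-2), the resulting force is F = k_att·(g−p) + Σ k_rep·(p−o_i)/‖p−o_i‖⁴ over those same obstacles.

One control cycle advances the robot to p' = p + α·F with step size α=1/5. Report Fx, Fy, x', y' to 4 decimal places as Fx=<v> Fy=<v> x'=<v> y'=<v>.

Fx=0.4246 Fy=-0.9497 x'=-2.9151 y'=-4.1899

F_att = 1/4·(g−p) = 1/4·(-1,-2) = (-0.2500,-0.5000)
o1: d²=365 > ρ²=25 → inactive
o2: d²=13 ≤ ρ²=25; F_rep = 38·(3,-2)/13² = (0.6746,-0.4497)
F = F_att + ΣF_rep = (0.4246,-0.9497)
p' = p + 1/5·F = (-2.9151,-4.1899)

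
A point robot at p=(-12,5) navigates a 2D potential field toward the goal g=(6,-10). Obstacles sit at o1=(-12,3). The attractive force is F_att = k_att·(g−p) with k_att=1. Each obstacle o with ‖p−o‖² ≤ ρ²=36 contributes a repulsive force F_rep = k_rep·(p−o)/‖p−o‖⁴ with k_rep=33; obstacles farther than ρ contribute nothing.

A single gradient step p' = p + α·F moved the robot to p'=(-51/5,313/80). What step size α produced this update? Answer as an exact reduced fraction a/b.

α = 1/10

F_att = 1·(g−p) = 1·(18,-15) = (18.0000,-15.0000)
o1: d²=4 ≤ ρ²=36; F_rep = 33·(0,2)/4² = (0.0000,4.1250)
F = F_att + ΣF_rep = (18.0000,-10.8750)
Δp = p'−p = (1.8000,-1.0875); α = Δx/Fx = (9/5) / (18) = 1/10
check: Δy/Fy = (-87/80) / (-87/8) = 1/10 ✓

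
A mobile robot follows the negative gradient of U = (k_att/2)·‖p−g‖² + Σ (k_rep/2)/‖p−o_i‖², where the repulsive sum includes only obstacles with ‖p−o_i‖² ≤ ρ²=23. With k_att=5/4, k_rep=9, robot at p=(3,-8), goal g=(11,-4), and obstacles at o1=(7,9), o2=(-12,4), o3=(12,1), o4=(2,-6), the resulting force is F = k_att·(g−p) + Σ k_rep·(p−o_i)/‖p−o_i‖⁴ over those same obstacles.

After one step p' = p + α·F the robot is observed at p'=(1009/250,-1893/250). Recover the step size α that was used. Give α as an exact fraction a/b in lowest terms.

F_att = 5/4·(g−p) = 5/4·(8,4) = (10.0000,5.0000)
o1: d²=305 > ρ²=23 → inactive
o2: d²=369 > ρ²=23 → inactive
o3: d²=162 > ρ²=23 → inactive
o4: d²=5 ≤ ρ²=23; F_rep = 9·(1,-2)/5² = (0.3600,-0.7200)
F = F_att + ΣF_rep = (10.3600,4.2800)
Δp = p'−p = (1.0360,0.4280); α = Δx/Fx = (259/250) / (259/25) = 1/10
check: Δy/Fy = (107/250) / (107/25) = 1/10 ✓

α = 1/10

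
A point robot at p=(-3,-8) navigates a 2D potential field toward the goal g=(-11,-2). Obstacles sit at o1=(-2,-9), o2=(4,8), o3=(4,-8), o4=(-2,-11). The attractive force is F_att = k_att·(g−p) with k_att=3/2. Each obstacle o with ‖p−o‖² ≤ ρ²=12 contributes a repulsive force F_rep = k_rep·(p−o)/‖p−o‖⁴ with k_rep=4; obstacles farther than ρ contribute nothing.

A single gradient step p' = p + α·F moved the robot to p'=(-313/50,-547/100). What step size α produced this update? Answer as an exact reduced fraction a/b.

α = 1/4

F_att = 3/2·(g−p) = 3/2·(-8,6) = (-12.0000,9.0000)
o1: d²=2 ≤ ρ²=12; F_rep = 4·(-1,1)/2² = (-1.0000,1.0000)
o2: d²=305 > ρ²=12 → inactive
o3: d²=49 > ρ²=12 → inactive
o4: d²=10 ≤ ρ²=12; F_rep = 4·(-1,3)/10² = (-0.0400,0.1200)
F = F_att + ΣF_rep = (-13.0400,10.1200)
Δp = p'−p = (-3.2600,2.5300); α = Δx/Fx = (-163/50) / (-326/25) = 1/4
check: Δy/Fy = (253/100) / (253/25) = 1/4 ✓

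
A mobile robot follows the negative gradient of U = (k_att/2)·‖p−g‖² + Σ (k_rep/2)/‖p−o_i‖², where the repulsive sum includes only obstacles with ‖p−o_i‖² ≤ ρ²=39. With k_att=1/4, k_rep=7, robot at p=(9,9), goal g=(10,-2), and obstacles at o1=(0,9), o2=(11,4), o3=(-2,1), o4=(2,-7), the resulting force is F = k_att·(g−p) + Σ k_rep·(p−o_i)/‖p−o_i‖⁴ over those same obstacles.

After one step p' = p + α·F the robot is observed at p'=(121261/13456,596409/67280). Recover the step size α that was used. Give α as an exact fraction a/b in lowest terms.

F_att = 1/4·(g−p) = 1/4·(1,-11) = (0.2500,-2.7500)
o1: d²=81 > ρ²=39 → inactive
o2: d²=29 ≤ ρ²=39; F_rep = 7·(-2,5)/29² = (-0.0166,0.0416)
o3: d²=185 > ρ²=39 → inactive
o4: d²=305 > ρ²=39 → inactive
F = F_att + ΣF_rep = (0.2334,-2.7084)
Δp = p'−p = (0.0117,-0.1354); α = Δx/Fx = (157/13456) / (785/3364) = 1/20
check: Δy/Fy = (-9111/67280) / (-9111/3364) = 1/20 ✓

α = 1/20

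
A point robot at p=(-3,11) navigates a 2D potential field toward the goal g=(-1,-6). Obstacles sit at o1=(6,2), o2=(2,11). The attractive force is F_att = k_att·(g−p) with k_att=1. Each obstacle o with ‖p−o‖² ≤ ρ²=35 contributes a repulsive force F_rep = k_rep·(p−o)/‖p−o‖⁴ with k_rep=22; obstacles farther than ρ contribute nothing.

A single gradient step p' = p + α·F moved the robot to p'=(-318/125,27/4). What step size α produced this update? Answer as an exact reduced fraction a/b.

F_att = 1·(g−p) = 1·(2,-17) = (2.0000,-17.0000)
o1: d²=162 > ρ²=35 → inactive
o2: d²=25 ≤ ρ²=35; F_rep = 22·(-5,0)/25² = (-0.1760,0.0000)
F = F_att + ΣF_rep = (1.8240,-17.0000)
Δp = p'−p = (0.4560,-4.2500); α = Δx/Fx = (57/125) / (228/125) = 1/4
check: Δy/Fy = (-17/4) / (-17) = 1/4 ✓

α = 1/4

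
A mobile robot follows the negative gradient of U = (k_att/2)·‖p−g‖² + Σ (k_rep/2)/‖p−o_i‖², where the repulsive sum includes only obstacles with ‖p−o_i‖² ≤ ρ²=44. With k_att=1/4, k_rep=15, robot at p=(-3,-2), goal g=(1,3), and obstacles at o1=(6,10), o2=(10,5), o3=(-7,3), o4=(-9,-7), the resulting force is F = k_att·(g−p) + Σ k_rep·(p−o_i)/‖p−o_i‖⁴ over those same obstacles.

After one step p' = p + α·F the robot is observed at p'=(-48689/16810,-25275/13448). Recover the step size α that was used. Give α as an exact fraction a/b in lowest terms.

F_att = 1/4·(g−p) = 1/4·(4,5) = (1.0000,1.2500)
o1: d²=225 > ρ²=44 → inactive
o2: d²=218 > ρ²=44 → inactive
o3: d²=41 ≤ ρ²=44; F_rep = 15·(4,-5)/41² = (0.0357,-0.0446)
o4: d²=61 > ρ²=44 → inactive
F = F_att + ΣF_rep = (1.0357,1.2054)
Δp = p'−p = (0.1036,0.1205); α = Δx/Fx = (1741/16810) / (1741/1681) = 1/10
check: Δy/Fy = (1621/13448) / (8105/6724) = 1/10 ✓

α = 1/10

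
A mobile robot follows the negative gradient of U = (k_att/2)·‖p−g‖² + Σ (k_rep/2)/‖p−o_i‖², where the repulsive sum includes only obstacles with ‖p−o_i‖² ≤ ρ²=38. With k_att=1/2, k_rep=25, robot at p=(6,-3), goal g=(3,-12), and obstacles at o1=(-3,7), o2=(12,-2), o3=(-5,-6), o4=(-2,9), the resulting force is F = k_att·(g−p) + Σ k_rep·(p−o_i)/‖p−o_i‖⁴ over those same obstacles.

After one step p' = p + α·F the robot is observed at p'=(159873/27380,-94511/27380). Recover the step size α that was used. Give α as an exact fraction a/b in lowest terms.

α = 1/10

F_att = 1/2·(g−p) = 1/2·(-3,-9) = (-1.5000,-4.5000)
o1: d²=181 > ρ²=38 → inactive
o2: d²=37 ≤ ρ²=38; F_rep = 25·(-6,-1)/37² = (-0.1096,-0.0183)
o3: d²=130 > ρ²=38 → inactive
o4: d²=208 > ρ²=38 → inactive
F = F_att + ΣF_rep = (-1.6096,-4.5183)
Δp = p'−p = (-0.1610,-0.4518); α = Δx/Fx = (-4407/27380) / (-4407/2738) = 1/10
check: Δy/Fy = (-12371/27380) / (-12371/2738) = 1/10 ✓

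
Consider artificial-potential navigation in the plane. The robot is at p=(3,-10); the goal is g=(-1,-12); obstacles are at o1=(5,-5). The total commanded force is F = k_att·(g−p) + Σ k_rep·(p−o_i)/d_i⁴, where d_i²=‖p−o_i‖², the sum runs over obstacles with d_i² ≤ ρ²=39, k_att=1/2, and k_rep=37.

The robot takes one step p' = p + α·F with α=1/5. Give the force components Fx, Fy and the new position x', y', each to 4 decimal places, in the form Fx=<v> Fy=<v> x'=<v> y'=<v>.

Fx=-2.0880 Fy=-1.2200 x'=2.5824 y'=-10.2440

F_att = 1/2·(g−p) = 1/2·(-4,-2) = (-2.0000,-1.0000)
o1: d²=29 ≤ ρ²=39; F_rep = 37·(-2,-5)/29² = (-0.0880,-0.2200)
F = F_att + ΣF_rep = (-2.0880,-1.2200)
p' = p + 1/5·F = (2.5824,-10.2440)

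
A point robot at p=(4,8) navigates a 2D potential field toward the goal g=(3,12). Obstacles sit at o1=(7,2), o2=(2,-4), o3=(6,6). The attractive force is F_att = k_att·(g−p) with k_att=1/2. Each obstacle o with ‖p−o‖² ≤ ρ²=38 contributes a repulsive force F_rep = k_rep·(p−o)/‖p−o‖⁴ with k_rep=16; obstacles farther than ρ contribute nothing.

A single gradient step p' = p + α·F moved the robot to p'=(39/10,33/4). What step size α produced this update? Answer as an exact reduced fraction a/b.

F_att = 1/2·(g−p) = 1/2·(-1,4) = (-0.5000,2.0000)
o1: d²=45 > ρ²=38 → inactive
o2: d²=148 > ρ²=38 → inactive
o3: d²=8 ≤ ρ²=38; F_rep = 16·(-2,2)/8² = (-0.5000,0.5000)
F = F_att + ΣF_rep = (-1.0000,2.5000)
Δp = p'−p = (-0.1000,0.2500); α = Δx/Fx = (-1/10) / (-1) = 1/10
check: Δy/Fy = (1/4) / (5/2) = 1/10 ✓

α = 1/10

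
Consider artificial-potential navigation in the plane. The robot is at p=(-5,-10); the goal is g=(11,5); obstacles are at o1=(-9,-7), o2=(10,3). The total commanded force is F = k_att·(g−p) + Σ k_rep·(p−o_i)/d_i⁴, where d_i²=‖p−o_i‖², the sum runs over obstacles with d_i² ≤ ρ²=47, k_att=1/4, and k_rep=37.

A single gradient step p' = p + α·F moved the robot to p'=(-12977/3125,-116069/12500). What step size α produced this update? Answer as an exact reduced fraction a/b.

F_att = 1/4·(g−p) = 1/4·(16,15) = (4.0000,3.7500)
o1: d²=25 ≤ ρ²=47; F_rep = 37·(4,-3)/25² = (0.2368,-0.1776)
o2: d²=394 > ρ²=47 → inactive
F = F_att + ΣF_rep = (4.2368,3.5724)
Δp = p'−p = (0.8474,0.7145); α = Δx/Fx = (2648/3125) / (2648/625) = 1/5
check: Δy/Fy = (8931/12500) / (8931/2500) = 1/5 ✓

α = 1/5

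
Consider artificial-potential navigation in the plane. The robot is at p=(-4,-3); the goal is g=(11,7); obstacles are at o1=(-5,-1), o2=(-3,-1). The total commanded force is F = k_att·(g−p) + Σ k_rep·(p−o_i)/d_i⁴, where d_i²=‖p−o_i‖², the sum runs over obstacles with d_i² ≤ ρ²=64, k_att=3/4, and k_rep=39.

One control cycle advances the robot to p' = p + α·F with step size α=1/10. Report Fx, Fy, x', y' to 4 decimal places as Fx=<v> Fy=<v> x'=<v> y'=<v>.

F_att = 3/4·(g−p) = 3/4·(15,10) = (11.2500,7.5000)
o1: d²=5 ≤ ρ²=64; F_rep = 39·(1,-2)/5² = (1.5600,-3.1200)
o2: d²=5 ≤ ρ²=64; F_rep = 39·(-1,-2)/5² = (-1.5600,-3.1200)
F = F_att + ΣF_rep = (11.2500,1.2600)
p' = p + 1/10·F = (-2.8750,-2.8740)

Fx=11.2500 Fy=1.2600 x'=-2.8750 y'=-2.8740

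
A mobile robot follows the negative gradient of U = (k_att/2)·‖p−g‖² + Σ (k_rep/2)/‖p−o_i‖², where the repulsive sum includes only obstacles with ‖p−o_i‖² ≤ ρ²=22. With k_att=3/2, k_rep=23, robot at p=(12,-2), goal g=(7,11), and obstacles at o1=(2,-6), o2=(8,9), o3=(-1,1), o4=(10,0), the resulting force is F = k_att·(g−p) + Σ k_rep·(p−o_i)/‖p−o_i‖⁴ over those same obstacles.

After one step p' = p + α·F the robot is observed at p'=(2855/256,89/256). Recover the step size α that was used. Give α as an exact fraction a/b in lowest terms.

F_att = 3/2·(g−p) = 3/2·(-5,13) = (-7.5000,19.5000)
o1: d²=116 > ρ²=22 → inactive
o2: d²=137 > ρ²=22 → inactive
o3: d²=178 > ρ²=22 → inactive
o4: d²=8 ≤ ρ²=22; F_rep = 23·(2,-2)/8² = (0.7188,-0.7188)
F = F_att + ΣF_rep = (-6.7812,18.7812)
Δp = p'−p = (-0.8477,2.3477); α = Δx/Fx = (-217/256) / (-217/32) = 1/8
check: Δy/Fy = (601/256) / (601/32) = 1/8 ✓

α = 1/8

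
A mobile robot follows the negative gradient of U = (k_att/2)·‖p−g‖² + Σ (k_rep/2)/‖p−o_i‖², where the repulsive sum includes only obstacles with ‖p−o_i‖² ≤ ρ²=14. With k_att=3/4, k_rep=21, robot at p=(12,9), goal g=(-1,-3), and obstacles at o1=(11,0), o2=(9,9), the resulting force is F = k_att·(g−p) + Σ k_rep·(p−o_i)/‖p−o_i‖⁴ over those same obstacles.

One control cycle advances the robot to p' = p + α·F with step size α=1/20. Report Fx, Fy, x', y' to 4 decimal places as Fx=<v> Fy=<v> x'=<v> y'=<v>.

F_att = 3/4·(g−p) = 3/4·(-13,-12) = (-9.7500,-9.0000)
o1: d²=82 > ρ²=14 → inactive
o2: d²=9 ≤ ρ²=14; F_rep = 21·(3,0)/9² = (0.7778,0.0000)
F = F_att + ΣF_rep = (-8.9722,-9.0000)
p' = p + 1/20·F = (11.5514,8.5500)

Fx=-8.9722 Fy=-9.0000 x'=11.5514 y'=8.5500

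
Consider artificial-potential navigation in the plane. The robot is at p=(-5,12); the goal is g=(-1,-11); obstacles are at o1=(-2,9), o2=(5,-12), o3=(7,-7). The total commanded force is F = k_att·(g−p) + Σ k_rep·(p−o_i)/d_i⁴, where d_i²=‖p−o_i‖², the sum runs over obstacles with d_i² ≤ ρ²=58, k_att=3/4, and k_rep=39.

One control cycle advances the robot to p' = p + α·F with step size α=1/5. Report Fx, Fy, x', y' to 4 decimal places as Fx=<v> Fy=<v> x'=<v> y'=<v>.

Fx=2.6389 Fy=-16.8889 x'=-4.4722 y'=8.6222

F_att = 3/4·(g−p) = 3/4·(4,-23) = (3.0000,-17.2500)
o1: d²=18 ≤ ρ²=58; F_rep = 39·(-3,3)/18² = (-0.3611,0.3611)
o2: d²=676 > ρ²=58 → inactive
o3: d²=505 > ρ²=58 → inactive
F = F_att + ΣF_rep = (2.6389,-16.8889)
p' = p + 1/5·F = (-4.4722,8.6222)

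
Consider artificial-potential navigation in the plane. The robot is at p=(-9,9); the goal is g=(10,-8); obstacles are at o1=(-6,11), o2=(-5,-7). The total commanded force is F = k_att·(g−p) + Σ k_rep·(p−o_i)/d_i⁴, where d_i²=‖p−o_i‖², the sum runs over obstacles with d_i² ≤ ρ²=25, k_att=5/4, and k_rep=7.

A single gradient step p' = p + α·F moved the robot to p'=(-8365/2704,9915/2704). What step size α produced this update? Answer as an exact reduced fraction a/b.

α = 1/4

F_att = 5/4·(g−p) = 5/4·(19,-17) = (23.7500,-21.2500)
o1: d²=13 ≤ ρ²=25; F_rep = 7·(-3,-2)/13² = (-0.1243,-0.0828)
o2: d²=272 > ρ²=25 → inactive
F = F_att + ΣF_rep = (23.6257,-21.3328)
Δp = p'−p = (5.9064,-5.3332); α = Δx/Fx = (15971/2704) / (15971/676) = 1/4
check: Δy/Fy = (-14421/2704) / (-14421/676) = 1/4 ✓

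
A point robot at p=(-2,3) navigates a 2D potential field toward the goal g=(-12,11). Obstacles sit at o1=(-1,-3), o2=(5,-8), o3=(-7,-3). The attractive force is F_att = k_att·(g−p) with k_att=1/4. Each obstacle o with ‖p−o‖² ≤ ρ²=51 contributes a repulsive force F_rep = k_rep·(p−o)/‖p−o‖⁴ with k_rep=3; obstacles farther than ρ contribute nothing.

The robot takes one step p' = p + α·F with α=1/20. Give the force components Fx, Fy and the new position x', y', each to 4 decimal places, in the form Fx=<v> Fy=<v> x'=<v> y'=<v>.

Fx=-2.5022 Fy=2.0131 x'=-2.1251 y'=3.1007

F_att = 1/4·(g−p) = 1/4·(-10,8) = (-2.5000,2.0000)
o1: d²=37 ≤ ρ²=51; F_rep = 3·(-1,6)/37² = (-0.0022,0.0131)
o2: d²=170 > ρ²=51 → inactive
o3: d²=61 > ρ²=51 → inactive
F = F_att + ΣF_rep = (-2.5022,2.0131)
p' = p + 1/20·F = (-2.1251,3.1007)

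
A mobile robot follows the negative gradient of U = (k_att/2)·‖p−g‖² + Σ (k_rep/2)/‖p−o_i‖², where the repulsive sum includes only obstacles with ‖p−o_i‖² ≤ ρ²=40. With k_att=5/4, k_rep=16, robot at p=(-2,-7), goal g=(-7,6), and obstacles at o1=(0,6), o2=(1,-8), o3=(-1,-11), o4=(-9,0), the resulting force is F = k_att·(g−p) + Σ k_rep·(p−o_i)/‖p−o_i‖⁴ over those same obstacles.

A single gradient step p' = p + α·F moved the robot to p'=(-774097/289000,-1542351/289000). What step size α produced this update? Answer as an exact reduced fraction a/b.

F_att = 5/4·(g−p) = 5/4·(-5,13) = (-6.2500,16.2500)
o1: d²=173 > ρ²=40 → inactive
o2: d²=10 ≤ ρ²=40; F_rep = 16·(-3,1)/10² = (-0.4800,0.1600)
o3: d²=17 ≤ ρ²=40; F_rep = 16·(-1,4)/17² = (-0.0554,0.2215)
o4: d²=98 > ρ²=40 → inactive
F = F_att + ΣF_rep = (-6.7854,16.6315)
Δp = p'−p = (-0.6785,1.6631); α = Δx/Fx = (-196097/289000) / (-196097/28900) = 1/10
check: Δy/Fy = (480649/289000) / (480649/28900) = 1/10 ✓

α = 1/10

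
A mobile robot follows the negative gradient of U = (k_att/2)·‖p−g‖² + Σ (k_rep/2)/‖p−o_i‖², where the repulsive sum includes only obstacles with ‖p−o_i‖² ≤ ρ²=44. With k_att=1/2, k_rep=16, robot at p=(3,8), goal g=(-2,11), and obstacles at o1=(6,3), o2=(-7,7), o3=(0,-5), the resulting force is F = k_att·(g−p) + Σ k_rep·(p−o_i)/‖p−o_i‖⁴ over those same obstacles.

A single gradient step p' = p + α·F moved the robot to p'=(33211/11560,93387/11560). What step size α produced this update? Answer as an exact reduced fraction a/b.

α = 1/20

F_att = 1/2·(g−p) = 1/2·(-5,3) = (-2.5000,1.5000)
o1: d²=34 ≤ ρ²=44; F_rep = 16·(-3,5)/34² = (-0.0415,0.0692)
o2: d²=101 > ρ²=44 → inactive
o3: d²=178 > ρ²=44 → inactive
F = F_att + ΣF_rep = (-2.5415,1.5692)
Δp = p'−p = (-0.1271,0.0785); α = Δx/Fx = (-1469/11560) / (-1469/578) = 1/20
check: Δy/Fy = (907/11560) / (907/578) = 1/20 ✓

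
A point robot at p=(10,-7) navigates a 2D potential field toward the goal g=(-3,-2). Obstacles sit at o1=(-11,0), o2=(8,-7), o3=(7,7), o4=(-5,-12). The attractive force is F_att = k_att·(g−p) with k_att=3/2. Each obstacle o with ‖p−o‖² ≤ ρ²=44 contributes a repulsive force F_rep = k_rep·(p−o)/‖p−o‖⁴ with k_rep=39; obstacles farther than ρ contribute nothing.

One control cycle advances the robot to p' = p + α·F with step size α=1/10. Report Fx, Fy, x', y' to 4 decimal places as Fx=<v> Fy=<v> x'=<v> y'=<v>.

F_att = 3/2·(g−p) = 3/2·(-13,5) = (-19.5000,7.5000)
o1: d²=490 > ρ²=44 → inactive
o2: d²=4 ≤ ρ²=44; F_rep = 39·(2,0)/4² = (4.8750,0.0000)
o3: d²=205 > ρ²=44 → inactive
o4: d²=250 > ρ²=44 → inactive
F = F_att + ΣF_rep = (-14.6250,7.5000)
p' = p + 1/10·F = (8.5375,-6.2500)

Fx=-14.6250 Fy=7.5000 x'=8.5375 y'=-6.2500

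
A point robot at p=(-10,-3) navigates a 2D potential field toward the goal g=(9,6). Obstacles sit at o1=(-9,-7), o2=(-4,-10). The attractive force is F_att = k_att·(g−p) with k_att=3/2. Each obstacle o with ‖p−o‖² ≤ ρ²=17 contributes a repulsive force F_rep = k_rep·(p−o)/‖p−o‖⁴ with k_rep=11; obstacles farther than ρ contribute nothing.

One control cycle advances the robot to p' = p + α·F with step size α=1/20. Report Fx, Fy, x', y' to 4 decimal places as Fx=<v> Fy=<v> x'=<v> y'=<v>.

Fx=28.4619 Fy=13.6522 x'=-8.5769 y'=-2.3174

F_att = 3/2·(g−p) = 3/2·(19,9) = (28.5000,13.5000)
o1: d²=17 ≤ ρ²=17; F_rep = 11·(-1,4)/17² = (-0.0381,0.1522)
o2: d²=85 > ρ²=17 → inactive
F = F_att + ΣF_rep = (28.4619,13.6522)
p' = p + 1/20·F = (-8.5769,-2.3174)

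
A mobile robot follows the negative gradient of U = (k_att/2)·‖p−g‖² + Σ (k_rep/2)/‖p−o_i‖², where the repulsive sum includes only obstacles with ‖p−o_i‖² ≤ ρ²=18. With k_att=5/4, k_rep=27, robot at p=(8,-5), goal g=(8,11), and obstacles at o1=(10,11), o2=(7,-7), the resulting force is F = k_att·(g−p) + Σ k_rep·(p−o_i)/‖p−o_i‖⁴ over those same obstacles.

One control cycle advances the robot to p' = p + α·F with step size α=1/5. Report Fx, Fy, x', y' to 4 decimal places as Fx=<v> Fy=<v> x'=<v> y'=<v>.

Fx=1.0800 Fy=22.1600 x'=8.2160 y'=-0.5680

F_att = 5/4·(g−p) = 5/4·(0,16) = (0.0000,20.0000)
o1: d²=260 > ρ²=18 → inactive
o2: d²=5 ≤ ρ²=18; F_rep = 27·(1,2)/5² = (1.0800,2.1600)
F = F_att + ΣF_rep = (1.0800,22.1600)
p' = p + 1/5·F = (8.2160,-0.5680)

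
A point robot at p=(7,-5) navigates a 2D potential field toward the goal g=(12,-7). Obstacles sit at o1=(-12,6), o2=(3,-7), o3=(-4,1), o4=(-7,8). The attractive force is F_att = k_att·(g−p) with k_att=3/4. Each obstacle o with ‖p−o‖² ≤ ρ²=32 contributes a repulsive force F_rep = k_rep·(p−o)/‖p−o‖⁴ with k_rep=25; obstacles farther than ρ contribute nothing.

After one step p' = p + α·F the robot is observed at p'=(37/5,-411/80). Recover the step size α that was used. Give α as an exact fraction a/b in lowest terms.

α = 1/10

F_att = 3/4·(g−p) = 3/4·(5,-2) = (3.7500,-1.5000)
o1: d²=482 > ρ²=32 → inactive
o2: d²=20 ≤ ρ²=32; F_rep = 25·(4,2)/20² = (0.2500,0.1250)
o3: d²=157 > ρ²=32 → inactive
o4: d²=365 > ρ²=32 → inactive
F = F_att + ΣF_rep = (4.0000,-1.3750)
Δp = p'−p = (0.4000,-0.1375); α = Δx/Fx = (2/5) / (4) = 1/10
check: Δy/Fy = (-11/80) / (-11/8) = 1/10 ✓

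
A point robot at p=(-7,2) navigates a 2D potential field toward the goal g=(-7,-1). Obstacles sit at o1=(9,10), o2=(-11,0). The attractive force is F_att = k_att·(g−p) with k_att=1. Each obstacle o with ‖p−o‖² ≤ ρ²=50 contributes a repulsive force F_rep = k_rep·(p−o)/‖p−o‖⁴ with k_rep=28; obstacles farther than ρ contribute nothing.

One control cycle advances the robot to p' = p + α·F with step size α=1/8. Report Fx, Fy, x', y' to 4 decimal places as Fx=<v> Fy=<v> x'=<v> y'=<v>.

F_att = 1·(g−p) = 1·(0,-3) = (0.0000,-3.0000)
o1: d²=320 > ρ²=50 → inactive
o2: d²=20 ≤ ρ²=50; F_rep = 28·(4,2)/20² = (0.2800,0.1400)
F = F_att + ΣF_rep = (0.2800,-2.8600)
p' = p + 1/8·F = (-6.9650,1.6425)

Fx=0.2800 Fy=-2.8600 x'=-6.9650 y'=1.6425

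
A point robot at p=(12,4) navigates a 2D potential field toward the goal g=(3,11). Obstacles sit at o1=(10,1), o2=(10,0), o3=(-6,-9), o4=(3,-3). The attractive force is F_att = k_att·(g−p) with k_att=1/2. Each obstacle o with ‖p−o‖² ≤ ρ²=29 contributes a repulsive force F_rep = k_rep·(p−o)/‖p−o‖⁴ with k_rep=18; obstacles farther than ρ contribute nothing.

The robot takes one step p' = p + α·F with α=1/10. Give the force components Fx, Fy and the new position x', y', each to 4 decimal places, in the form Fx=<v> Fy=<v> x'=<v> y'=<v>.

Fx=-4.1970 Fy=3.9995 x'=11.5803 y'=4.4000

F_att = 1/2·(g−p) = 1/2·(-9,7) = (-4.5000,3.5000)
o1: d²=13 ≤ ρ²=29; F_rep = 18·(2,3)/13² = (0.2130,0.3195)
o2: d²=20 ≤ ρ²=29; F_rep = 18·(2,4)/20² = (0.0900,0.1800)
o3: d²=493 > ρ²=29 → inactive
o4: d²=130 > ρ²=29 → inactive
F = F_att + ΣF_rep = (-4.1970,3.9995)
p' = p + 1/10·F = (11.5803,4.4000)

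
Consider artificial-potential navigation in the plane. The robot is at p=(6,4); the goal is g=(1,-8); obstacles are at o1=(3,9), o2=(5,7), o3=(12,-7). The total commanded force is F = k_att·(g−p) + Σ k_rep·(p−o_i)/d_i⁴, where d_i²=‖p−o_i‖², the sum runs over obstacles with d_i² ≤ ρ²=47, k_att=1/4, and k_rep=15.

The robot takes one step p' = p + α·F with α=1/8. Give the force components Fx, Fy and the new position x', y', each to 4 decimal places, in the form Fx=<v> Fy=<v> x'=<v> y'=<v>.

Fx=-1.0611 Fy=-3.5149 x'=5.8674 y'=3.5606

F_att = 1/4·(g−p) = 1/4·(-5,-12) = (-1.2500,-3.0000)
o1: d²=34 ≤ ρ²=47; F_rep = 15·(3,-5)/34² = (0.0389,-0.0649)
o2: d²=10 ≤ ρ²=47; F_rep = 15·(1,-3)/10² = (0.1500,-0.4500)
o3: d²=157 > ρ²=47 → inactive
F = F_att + ΣF_rep = (-1.0611,-3.5149)
p' = p + 1/8·F = (5.8674,3.5606)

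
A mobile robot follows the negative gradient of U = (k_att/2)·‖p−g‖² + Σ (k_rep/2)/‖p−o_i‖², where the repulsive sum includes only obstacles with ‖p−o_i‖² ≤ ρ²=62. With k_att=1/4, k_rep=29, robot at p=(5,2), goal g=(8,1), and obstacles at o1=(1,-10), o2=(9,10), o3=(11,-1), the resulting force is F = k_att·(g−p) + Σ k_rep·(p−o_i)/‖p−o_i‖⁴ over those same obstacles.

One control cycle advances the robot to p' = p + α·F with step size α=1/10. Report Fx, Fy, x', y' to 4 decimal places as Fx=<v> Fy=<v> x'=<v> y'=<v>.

F_att = 1/4·(g−p) = 1/4·(3,-1) = (0.7500,-0.2500)
o1: d²=160 > ρ²=62 → inactive
o2: d²=80 > ρ²=62 → inactive
o3: d²=45 ≤ ρ²=62; F_rep = 29·(-6,3)/45² = (-0.0859,0.0430)
F = F_att + ΣF_rep = (0.6641,-0.2070)
p' = p + 1/10·F = (5.0664,1.9793)

Fx=0.6641 Fy=-0.2070 x'=5.0664 y'=1.9793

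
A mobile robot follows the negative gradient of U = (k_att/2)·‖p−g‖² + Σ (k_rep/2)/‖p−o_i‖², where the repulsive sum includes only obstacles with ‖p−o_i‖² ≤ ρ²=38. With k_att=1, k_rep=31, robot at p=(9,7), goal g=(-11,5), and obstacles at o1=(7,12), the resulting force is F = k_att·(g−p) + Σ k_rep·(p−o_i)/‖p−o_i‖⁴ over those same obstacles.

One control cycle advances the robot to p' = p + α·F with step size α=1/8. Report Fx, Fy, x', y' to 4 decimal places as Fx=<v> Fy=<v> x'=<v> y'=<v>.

Fx=-19.9263 Fy=-2.1843 x'=6.5092 y'=6.7270

F_att = 1·(g−p) = 1·(-20,-2) = (-20.0000,-2.0000)
o1: d²=29 ≤ ρ²=38; F_rep = 31·(2,-5)/29² = (0.0737,-0.1843)
F = F_att + ΣF_rep = (-19.9263,-2.1843)
p' = p + 1/8·F = (6.5092,6.7270)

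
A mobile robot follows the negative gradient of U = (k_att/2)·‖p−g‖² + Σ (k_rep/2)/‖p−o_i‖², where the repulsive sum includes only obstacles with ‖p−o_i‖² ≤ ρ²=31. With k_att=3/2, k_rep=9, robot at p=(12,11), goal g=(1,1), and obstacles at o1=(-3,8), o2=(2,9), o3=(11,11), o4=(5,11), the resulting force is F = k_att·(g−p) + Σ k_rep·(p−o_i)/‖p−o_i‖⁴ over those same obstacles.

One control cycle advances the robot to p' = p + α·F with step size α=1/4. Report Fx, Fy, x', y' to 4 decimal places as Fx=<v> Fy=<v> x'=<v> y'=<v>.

F_att = 3/2·(g−p) = 3/2·(-11,-10) = (-16.5000,-15.0000)
o1: d²=234 > ρ²=31 → inactive
o2: d²=104 > ρ²=31 → inactive
o3: d²=1 ≤ ρ²=31; F_rep = 9·(1,0)/1² = (9.0000,0.0000)
o4: d²=49 > ρ²=31 → inactive
F = F_att + ΣF_rep = (-7.5000,-15.0000)
p' = p + 1/4·F = (10.1250,7.2500)

Fx=-7.5000 Fy=-15.0000 x'=10.1250 y'=7.2500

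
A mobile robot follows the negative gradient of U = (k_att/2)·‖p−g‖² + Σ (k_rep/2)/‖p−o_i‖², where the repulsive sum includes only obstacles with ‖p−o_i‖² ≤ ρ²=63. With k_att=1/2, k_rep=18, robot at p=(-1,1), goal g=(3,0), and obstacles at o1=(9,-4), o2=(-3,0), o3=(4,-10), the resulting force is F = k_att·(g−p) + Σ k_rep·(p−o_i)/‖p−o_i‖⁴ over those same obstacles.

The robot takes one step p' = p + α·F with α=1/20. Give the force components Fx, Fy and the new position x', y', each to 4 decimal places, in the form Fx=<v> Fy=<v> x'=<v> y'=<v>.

F_att = 1/2·(g−p) = 1/2·(4,-1) = (2.0000,-0.5000)
o1: d²=125 > ρ²=63 → inactive
o2: d²=5 ≤ ρ²=63; F_rep = 18·(2,1)/5² = (1.4400,0.7200)
o3: d²=146 > ρ²=63 → inactive
F = F_att + ΣF_rep = (3.4400,0.2200)
p' = p + 1/20·F = (-0.8280,1.0110)

Fx=3.4400 Fy=0.2200 x'=-0.8280 y'=1.0110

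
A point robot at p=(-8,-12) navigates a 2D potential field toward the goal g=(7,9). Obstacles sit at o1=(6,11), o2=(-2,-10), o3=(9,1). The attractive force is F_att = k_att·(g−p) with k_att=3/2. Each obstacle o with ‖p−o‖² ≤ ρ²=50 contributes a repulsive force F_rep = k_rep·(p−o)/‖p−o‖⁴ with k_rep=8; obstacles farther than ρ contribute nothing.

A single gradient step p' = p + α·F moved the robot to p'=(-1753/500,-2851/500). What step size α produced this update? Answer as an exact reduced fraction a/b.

α = 1/5

F_att = 3/2·(g−p) = 3/2·(15,21) = (22.5000,31.5000)
o1: d²=725 > ρ²=50 → inactive
o2: d²=40 ≤ ρ²=50; F_rep = 8·(-6,-2)/40² = (-0.0300,-0.0100)
o3: d²=458 > ρ²=50 → inactive
F = F_att + ΣF_rep = (22.4700,31.4900)
Δp = p'−p = (4.4940,6.2980); α = Δx/Fx = (2247/500) / (2247/100) = 1/5
check: Δy/Fy = (3149/500) / (3149/100) = 1/5 ✓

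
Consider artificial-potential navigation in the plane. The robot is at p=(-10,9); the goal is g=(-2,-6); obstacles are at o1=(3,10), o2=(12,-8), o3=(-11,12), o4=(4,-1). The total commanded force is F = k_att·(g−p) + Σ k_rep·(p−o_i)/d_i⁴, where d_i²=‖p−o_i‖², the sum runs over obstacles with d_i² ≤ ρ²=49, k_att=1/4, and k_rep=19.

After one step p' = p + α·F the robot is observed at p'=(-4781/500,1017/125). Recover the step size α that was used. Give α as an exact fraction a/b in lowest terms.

F_att = 1/4·(g−p) = 1/4·(8,-15) = (2.0000,-3.7500)
o1: d²=170 > ρ²=49 → inactive
o2: d²=773 > ρ²=49 → inactive
o3: d²=10 ≤ ρ²=49; F_rep = 19·(1,-3)/10² = (0.1900,-0.5700)
o4: d²=296 > ρ²=49 → inactive
F = F_att + ΣF_rep = (2.1900,-4.3200)
Δp = p'−p = (0.4380,-0.8640); α = Δx/Fx = (219/500) / (219/100) = 1/5
check: Δy/Fy = (-108/125) / (-108/25) = 1/5 ✓

α = 1/5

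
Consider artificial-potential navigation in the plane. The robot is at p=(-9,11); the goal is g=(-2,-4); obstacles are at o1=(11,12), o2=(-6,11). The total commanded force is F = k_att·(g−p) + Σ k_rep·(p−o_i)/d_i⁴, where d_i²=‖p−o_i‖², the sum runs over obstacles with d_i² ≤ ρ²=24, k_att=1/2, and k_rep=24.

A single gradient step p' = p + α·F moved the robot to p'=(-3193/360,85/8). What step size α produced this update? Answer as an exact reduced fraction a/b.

F_att = 1/2·(g−p) = 1/2·(7,-15) = (3.5000,-7.5000)
o1: d²=401 > ρ²=24 → inactive
o2: d²=9 ≤ ρ²=24; F_rep = 24·(-3,0)/9² = (-0.8889,0.0000)
F = F_att + ΣF_rep = (2.6111,-7.5000)
Δp = p'−p = (0.1306,-0.3750); α = Δx/Fx = (47/360) / (47/18) = 1/20
check: Δy/Fy = (-3/8) / (-15/2) = 1/20 ✓

α = 1/20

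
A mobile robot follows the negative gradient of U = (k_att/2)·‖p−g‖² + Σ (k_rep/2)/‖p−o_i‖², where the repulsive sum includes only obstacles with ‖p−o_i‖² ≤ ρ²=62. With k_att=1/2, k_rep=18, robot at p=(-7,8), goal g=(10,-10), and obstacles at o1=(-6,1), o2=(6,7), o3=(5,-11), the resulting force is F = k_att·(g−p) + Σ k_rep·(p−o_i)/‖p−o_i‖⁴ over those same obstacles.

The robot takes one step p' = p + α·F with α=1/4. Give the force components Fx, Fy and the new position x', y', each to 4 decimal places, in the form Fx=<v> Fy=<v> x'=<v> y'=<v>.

Fx=8.4928 Fy=-8.9496 x'=-4.8768 y'=5.7626

F_att = 1/2·(g−p) = 1/2·(17,-18) = (8.5000,-9.0000)
o1: d²=50 ≤ ρ²=62; F_rep = 18·(-1,7)/50² = (-0.0072,0.0504)
o2: d²=170 > ρ²=62 → inactive
o3: d²=505 > ρ²=62 → inactive
F = F_att + ΣF_rep = (8.4928,-8.9496)
p' = p + 1/4·F = (-4.8768,5.7626)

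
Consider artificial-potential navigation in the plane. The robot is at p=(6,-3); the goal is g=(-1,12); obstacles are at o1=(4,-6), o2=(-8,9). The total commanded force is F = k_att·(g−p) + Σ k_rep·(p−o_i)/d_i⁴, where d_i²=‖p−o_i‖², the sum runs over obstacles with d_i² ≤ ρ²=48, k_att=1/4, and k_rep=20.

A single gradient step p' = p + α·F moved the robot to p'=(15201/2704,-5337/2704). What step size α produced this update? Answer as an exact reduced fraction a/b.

α = 1/4

F_att = 1/4·(g−p) = 1/4·(-7,15) = (-1.7500,3.7500)
o1: d²=13 ≤ ρ²=48; F_rep = 20·(2,3)/13² = (0.2367,0.3550)
o2: d²=340 > ρ²=48 → inactive
F = F_att + ΣF_rep = (-1.5133,4.1050)
Δp = p'−p = (-0.3783,1.0263); α = Δx/Fx = (-1023/2704) / (-1023/676) = 1/4
check: Δy/Fy = (2775/2704) / (2775/676) = 1/4 ✓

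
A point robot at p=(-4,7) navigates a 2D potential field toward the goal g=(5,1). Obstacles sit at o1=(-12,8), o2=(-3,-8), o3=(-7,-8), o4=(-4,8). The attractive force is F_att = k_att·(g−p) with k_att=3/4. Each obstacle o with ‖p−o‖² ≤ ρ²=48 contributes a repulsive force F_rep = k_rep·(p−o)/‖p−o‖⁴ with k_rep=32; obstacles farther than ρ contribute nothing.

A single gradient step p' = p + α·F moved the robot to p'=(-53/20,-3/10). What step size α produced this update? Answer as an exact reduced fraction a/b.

F_att = 3/4·(g−p) = 3/4·(9,-6) = (6.7500,-4.5000)
o1: d²=65 > ρ²=48 → inactive
o2: d²=226 > ρ²=48 → inactive
o3: d²=234 > ρ²=48 → inactive
o4: d²=1 ≤ ρ²=48; F_rep = 32·(0,-1)/1² = (0.0000,-32.0000)
F = F_att + ΣF_rep = (6.7500,-36.5000)
Δp = p'−p = (1.3500,-7.3000); α = Δx/Fx = (27/20) / (27/4) = 1/5
check: Δy/Fy = (-73/10) / (-73/2) = 1/5 ✓

α = 1/5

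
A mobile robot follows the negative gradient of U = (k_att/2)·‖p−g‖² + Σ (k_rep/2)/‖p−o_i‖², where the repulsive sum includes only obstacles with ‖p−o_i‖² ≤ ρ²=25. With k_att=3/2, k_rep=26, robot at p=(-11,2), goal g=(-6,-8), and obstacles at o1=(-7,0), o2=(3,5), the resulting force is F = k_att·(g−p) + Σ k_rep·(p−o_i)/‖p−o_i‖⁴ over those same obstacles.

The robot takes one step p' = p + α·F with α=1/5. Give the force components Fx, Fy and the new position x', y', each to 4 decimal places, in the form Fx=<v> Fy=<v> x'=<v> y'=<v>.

F_att = 3/2·(g−p) = 3/2·(5,-10) = (7.5000,-15.0000)
o1: d²=20 ≤ ρ²=25; F_rep = 26·(-4,2)/20² = (-0.2600,0.1300)
o2: d²=205 > ρ²=25 → inactive
F = F_att + ΣF_rep = (7.2400,-14.8700)
p' = p + 1/5·F = (-9.5520,-0.9740)

Fx=7.2400 Fy=-14.8700 x'=-9.5520 y'=-0.9740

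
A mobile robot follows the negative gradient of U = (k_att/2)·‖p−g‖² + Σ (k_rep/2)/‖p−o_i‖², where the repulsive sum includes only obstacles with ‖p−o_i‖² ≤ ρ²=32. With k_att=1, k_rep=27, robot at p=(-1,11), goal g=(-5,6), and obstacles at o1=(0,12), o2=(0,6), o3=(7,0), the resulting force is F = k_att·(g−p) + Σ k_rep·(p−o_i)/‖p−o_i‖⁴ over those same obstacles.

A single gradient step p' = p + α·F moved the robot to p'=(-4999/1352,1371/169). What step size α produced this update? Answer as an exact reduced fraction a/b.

α = 1/4

F_att = 1·(g−p) = 1·(-4,-5) = (-4.0000,-5.0000)
o1: d²=2 ≤ ρ²=32; F_rep = 27·(-1,-1)/2² = (-6.7500,-6.7500)
o2: d²=26 ≤ ρ²=32; F_rep = 27·(-1,5)/26² = (-0.0399,0.1997)
o3: d²=185 > ρ²=32 → inactive
F = F_att + ΣF_rep = (-10.7899,-11.5503)
Δp = p'−p = (-2.6975,-2.8876); α = Δx/Fx = (-3647/1352) / (-3647/338) = 1/4
check: Δy/Fy = (-488/169) / (-1952/169) = 1/4 ✓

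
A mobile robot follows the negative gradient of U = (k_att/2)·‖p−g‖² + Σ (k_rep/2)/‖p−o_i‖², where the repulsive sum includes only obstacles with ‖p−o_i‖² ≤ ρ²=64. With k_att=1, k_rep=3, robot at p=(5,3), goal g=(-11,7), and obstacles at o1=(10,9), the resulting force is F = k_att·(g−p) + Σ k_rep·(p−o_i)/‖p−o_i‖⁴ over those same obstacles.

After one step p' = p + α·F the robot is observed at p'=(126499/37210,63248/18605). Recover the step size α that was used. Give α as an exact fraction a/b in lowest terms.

α = 1/10

F_att = 1·(g−p) = 1·(-16,4) = (-16.0000,4.0000)
o1: d²=61 ≤ ρ²=64; F_rep = 3·(-5,-6)/61² = (-0.0040,-0.0048)
F = F_att + ΣF_rep = (-16.0040,3.9952)
Δp = p'−p = (-1.6004,0.3995); α = Δx/Fx = (-59551/37210) / (-59551/3721) = 1/10
check: Δy/Fy = (7433/18605) / (14866/3721) = 1/10 ✓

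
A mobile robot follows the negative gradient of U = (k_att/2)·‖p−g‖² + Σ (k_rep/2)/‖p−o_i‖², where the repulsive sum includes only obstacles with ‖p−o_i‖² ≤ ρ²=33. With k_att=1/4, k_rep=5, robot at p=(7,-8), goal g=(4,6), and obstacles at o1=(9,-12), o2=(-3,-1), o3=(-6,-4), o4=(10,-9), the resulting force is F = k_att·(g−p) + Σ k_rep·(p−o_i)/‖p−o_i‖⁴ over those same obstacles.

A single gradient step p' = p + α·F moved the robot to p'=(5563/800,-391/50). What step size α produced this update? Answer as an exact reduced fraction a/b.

α = 1/20

F_att = 1/4·(g−p) = 1/4·(-3,14) = (-0.7500,3.5000)
o1: d²=20 ≤ ρ²=33; F_rep = 5·(-2,4)/20² = (-0.0250,0.0500)
o2: d²=149 > ρ²=33 → inactive
o3: d²=185 > ρ²=33 → inactive
o4: d²=10 ≤ ρ²=33; F_rep = 5·(-3,1)/10² = (-0.1500,0.0500)
F = F_att + ΣF_rep = (-0.9250,3.6000)
Δp = p'−p = (-0.0462,0.1800); α = Δx/Fx = (-37/800) / (-37/40) = 1/20
check: Δy/Fy = (9/50) / (18/5) = 1/20 ✓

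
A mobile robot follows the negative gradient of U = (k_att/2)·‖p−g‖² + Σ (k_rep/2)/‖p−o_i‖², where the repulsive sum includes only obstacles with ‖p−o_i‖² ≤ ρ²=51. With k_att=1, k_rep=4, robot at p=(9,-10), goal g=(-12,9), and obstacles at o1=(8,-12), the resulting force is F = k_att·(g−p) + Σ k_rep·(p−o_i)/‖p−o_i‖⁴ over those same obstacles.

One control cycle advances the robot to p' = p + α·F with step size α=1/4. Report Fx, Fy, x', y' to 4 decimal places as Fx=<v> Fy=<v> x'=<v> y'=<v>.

Fx=-20.8400 Fy=19.3200 x'=3.7900 y'=-5.1700

F_att = 1·(g−p) = 1·(-21,19) = (-21.0000,19.0000)
o1: d²=5 ≤ ρ²=51; F_rep = 4·(1,2)/5² = (0.1600,0.3200)
F = F_att + ΣF_rep = (-20.8400,19.3200)
p' = p + 1/4·F = (3.7900,-5.1700)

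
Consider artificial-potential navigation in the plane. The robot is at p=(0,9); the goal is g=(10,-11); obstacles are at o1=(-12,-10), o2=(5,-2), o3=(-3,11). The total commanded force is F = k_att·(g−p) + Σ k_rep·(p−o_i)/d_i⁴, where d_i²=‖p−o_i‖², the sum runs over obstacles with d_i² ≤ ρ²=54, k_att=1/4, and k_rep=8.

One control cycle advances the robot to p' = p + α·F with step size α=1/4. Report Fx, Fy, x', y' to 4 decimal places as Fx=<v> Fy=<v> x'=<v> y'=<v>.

F_att = 1/4·(g−p) = 1/4·(10,-20) = (2.5000,-5.0000)
o1: d²=505 > ρ²=54 → inactive
o2: d²=146 > ρ²=54 → inactive
o3: d²=13 ≤ ρ²=54; F_rep = 8·(3,-2)/13² = (0.1420,-0.0947)
F = F_att + ΣF_rep = (2.6420,-5.0947)
p' = p + 1/4·F = (0.6605,7.7263)

Fx=2.6420 Fy=-5.0947 x'=0.6605 y'=7.7263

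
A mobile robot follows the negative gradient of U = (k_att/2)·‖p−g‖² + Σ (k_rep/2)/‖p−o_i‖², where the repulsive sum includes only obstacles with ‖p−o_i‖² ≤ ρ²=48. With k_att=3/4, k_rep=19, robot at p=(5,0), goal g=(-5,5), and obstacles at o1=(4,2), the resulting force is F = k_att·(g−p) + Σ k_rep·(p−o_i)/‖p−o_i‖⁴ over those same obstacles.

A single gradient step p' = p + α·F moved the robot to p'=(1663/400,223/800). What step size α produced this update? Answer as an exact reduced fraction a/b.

F_att = 3/4·(g−p) = 3/4·(-10,5) = (-7.5000,3.7500)
o1: d²=5 ≤ ρ²=48; F_rep = 19·(1,-2)/5² = (0.7600,-1.5200)
F = F_att + ΣF_rep = (-6.7400,2.2300)
Δp = p'−p = (-0.8425,0.2787); α = Δx/Fx = (-337/400) / (-337/50) = 1/8
check: Δy/Fy = (223/800) / (223/100) = 1/8 ✓

α = 1/8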